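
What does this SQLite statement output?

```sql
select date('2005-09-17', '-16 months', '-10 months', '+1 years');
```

Adding -16 months to 2005-09-17 gives 2004-05-17.
Adding -10 months to 2004-05-17 gives 2003-07-17.
Adding +1 year to 2003-07-17 gives 2004-07-17.

2004-07-17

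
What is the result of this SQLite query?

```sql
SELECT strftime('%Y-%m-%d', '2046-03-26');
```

2046-03-26

`%Y-%m-%d` extracts the ISO date: 2046-03-26.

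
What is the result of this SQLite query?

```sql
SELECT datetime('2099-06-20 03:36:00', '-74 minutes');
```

2099-06-20 02:22:00

74 minutes = 1h 14m; -74 minutes from 2099-06-20 03:36:00 is 2099-06-20 02:22:00.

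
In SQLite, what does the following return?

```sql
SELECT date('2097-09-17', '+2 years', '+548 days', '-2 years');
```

Adding +2 years to 2097-09-17 gives 2099-09-17.
Applying '+548 days' to 2099-09-17: counting 548 days forward gives 2101-03-19.
Adding -2 years to 2101-03-19 gives 2099-03-19.

2099-03-19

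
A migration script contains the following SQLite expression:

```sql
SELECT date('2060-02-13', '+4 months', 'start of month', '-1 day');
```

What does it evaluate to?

2060-05-31

Adding +4 months to 2060-02-13 gives 2060-06-13.
`start of month` rewinds 2060-06-13 to 2060-06-01.
Going back 1 day from 2060-06-01 reaches 2060-05-31 (last day of May, 31 days).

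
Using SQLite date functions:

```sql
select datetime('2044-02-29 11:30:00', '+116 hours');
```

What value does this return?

+116 hours from 2044-02-29 11:30:00 is 2044-03-05 07:30:00 (crosses midnight).

2044-03-05 07:30:00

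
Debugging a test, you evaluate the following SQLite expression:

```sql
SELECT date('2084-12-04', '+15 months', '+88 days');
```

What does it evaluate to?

2086-05-31

Adding +15 months to 2084-12-04 gives 2086-03-04.
Applying '+88 days' to 2086-03-04: counting 88 days forward gives 2086-05-31.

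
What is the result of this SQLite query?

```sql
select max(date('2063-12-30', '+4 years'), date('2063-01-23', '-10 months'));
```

date('2063-12-30', '+4 years') → 2067-12-30.
date('2063-01-23', '-10 months') → 2062-03-23.
Later of the two is 2067-12-30.

2067-12-30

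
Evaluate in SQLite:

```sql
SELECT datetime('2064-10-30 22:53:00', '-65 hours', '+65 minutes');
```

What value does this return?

2064-10-28 06:58:00

-65 hours from 2064-10-30 22:53:00 is 2064-10-28 05:53:00 (crosses midnight).
65 minutes = 1h 5m; +65 minutes from 2064-10-28 05:53:00 is 2064-10-28 06:58:00.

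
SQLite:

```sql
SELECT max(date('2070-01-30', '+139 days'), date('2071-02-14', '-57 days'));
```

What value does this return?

2070-12-19

date('2070-01-30', '+139 days') → 2070-06-18.
date('2071-02-14', '-57 days') → 2070-12-19.
Later of the two is 2070-12-19.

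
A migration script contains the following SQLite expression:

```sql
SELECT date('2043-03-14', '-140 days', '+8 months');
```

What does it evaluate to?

2043-06-25

Applying '-140 days' to 2043-03-14: counting 140 days back gives 2042-10-25.
Adding +8 months to 2042-10-25 gives 2043-06-25.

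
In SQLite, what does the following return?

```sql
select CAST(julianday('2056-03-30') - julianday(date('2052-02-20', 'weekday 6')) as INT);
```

1496

`weekday 6` advances to the next Saturday; 2052-02-20 is a Tuesday, so it moves forward to 2052-02-24.
5 days remain in February 2052 after the 24th (29 − 24).
Full months from March 2052 through February 2056 contribute their day counts.
Then 30 days into March 2056.
Total: 5 + 31 + 30 + 31 + 30 + 31 + 31 + 30 + 31 + 30 + 31 + 31 + 28 + 31 + 30 + 31 + 30 + 31 + 31 + 30 + 31 + 30 + 31 + 31 + 28 + 31 + 30 + 31 + 30 + 31 + 31 + 30 + 31 + 30 + 31 + 31 + 28 + 31 + 30 + 31 + 30 + 31 + 31 + 30 + 31 + 30 + 31 + 31 + 29 + 30 = 1496.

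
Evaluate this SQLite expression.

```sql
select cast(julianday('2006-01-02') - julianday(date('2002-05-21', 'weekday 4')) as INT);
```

`weekday 4` advances to the next Thursday; 2002-05-21 is a Tuesday, so it moves forward to 2002-05-23.
8 days remain in May 2002 after the 23rd (31 − 23).
Full months from June 2002 through December 2005 contribute their day counts.
Then 2 days into January 2006.
Total: 8 + 30 + 31 + 31 + 30 + 31 + 30 + 31 + 31 + 28 + 31 + 30 + 31 + 30 + 31 + 31 + 30 + 31 + 30 + 31 + 31 + 29 + 31 + 30 + 31 + 30 + 31 + 31 + 30 + 31 + 30 + 31 + 31 + 28 + 31 + 30 + 31 + 30 + 31 + 31 + 30 + 31 + 30 + 31 + 2 = 1320.

1320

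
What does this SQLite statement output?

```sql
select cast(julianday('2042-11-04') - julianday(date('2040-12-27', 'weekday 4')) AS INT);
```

`weekday 4` advances to the next Thursday; 2040-12-27 is already a Thursday, so it stays at 2040-12-27.
4 days remain in December 2040 after the 27th (31 − 27).
Full months from January 2041 through October 2042 contribute their day counts.
Then 4 days into November 2042.
Total: 4 + 31 + 28 + 31 + 30 + 31 + 30 + 31 + 31 + 30 + 31 + 30 + 31 + 31 + 28 + 31 + 30 + 31 + 30 + 31 + 31 + 30 + 31 + 4 = 677.

677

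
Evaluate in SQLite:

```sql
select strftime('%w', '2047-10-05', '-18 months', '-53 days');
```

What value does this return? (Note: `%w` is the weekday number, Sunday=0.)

First apply '-18 months', '-53 days': 2047-10-05 → 2046-02-11.
2046-02-11 is a Sunday; with Sunday=0 that is 0.

0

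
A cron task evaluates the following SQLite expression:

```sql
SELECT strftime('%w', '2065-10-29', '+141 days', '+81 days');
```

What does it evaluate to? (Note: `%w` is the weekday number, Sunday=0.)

First apply '+141 days', '+81 days': 2065-10-29 → 2066-06-08.
2066-06-08 is a Tuesday; with Sunday=0 that is 2.

2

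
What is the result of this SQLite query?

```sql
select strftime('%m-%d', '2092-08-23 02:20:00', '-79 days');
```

06-05

First apply '-79 days': 2092-08-23 02:20:00 → 2092-06-05 02:20:00.
`%m-%d` extracts the month-day: 06-05.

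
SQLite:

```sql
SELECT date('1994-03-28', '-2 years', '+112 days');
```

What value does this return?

Adding -2 years to 1994-03-28 gives 1992-03-28.
Applying '+112 days' to 1992-03-28: counting 112 days forward gives 1992-07-18.

1992-07-18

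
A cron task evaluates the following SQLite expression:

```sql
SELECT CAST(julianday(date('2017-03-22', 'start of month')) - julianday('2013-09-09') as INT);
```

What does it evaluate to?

1269

`start of month` rewinds 2017-03-22 to 2017-03-01.
21 days remain in September 2013 after the 9th (30 − 9).
Full months from October 2013 through February 2017 contribute their day counts.
Then 1 day into March 2017.
Total: 21 + 31 + 30 + 31 + 31 + 28 + 31 + 30 + 31 + 30 + 31 + 31 + 30 + 31 + 30 + 31 + 31 + 28 + 31 + 30 + 31 + 30 + 31 + 31 + 30 + 31 + 30 + 31 + 31 + 29 + 31 + 30 + 31 + 30 + 31 + 31 + 30 + 31 + 30 + 31 + 31 + 28 + 1 = 1269.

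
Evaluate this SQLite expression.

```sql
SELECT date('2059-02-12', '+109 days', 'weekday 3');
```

Applying '+109 days' to 2059-02-12: counting 109 days forward gives 2059-06-01.
`weekday 3` advances to the next Wednesday; 2059-06-01 is a Sunday, so it moves forward to 2059-06-04.

2059-06-04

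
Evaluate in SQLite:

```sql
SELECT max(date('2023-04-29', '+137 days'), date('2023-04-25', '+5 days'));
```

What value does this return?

2023-09-13

date('2023-04-29', '+137 days') → 2023-09-13.
date('2023-04-25', '+5 days') → 2023-04-30.
Later of the two is 2023-09-13.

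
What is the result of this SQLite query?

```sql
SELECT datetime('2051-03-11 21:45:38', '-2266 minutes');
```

2051-03-10 07:59:38

2266 minutes = 37h 46m; -2266 minutes from 2051-03-11 21:45:38 is 2051-03-10 07:59:38 (crosses midnight).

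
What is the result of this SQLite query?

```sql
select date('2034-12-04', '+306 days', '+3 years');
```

2038-10-06

Applying '+306 days' to 2034-12-04: counting 306 days forward gives 2035-10-06.
Adding +3 years to 2035-10-06 gives 2038-10-06.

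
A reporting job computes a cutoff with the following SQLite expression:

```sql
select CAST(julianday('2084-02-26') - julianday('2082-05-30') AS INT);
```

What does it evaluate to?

637

1 day remains in May 2082 after the 30th (31 − 30).
Full months from June 2082 through January 2084 contribute their day counts.
Then 26 days into February 2084.
Total: 1 + 30 + 31 + 31 + 30 + 31 + 30 + 31 + 31 + 28 + 31 + 30 + 31 + 30 + 31 + 31 + 30 + 31 + 30 + 31 + 31 + 26 = 637.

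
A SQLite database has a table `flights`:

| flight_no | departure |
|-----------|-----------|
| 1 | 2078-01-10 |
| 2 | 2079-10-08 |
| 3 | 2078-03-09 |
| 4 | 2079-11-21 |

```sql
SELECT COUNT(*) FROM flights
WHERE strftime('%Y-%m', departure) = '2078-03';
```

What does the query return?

1

Rows with year-month 2078-03: 2078-03-09 → 1.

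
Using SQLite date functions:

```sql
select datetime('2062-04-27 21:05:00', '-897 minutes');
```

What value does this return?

2062-04-27 06:08:00

897 minutes = 14h 57m; -897 minutes from 2062-04-27 21:05:00 is 2062-04-27 06:08:00.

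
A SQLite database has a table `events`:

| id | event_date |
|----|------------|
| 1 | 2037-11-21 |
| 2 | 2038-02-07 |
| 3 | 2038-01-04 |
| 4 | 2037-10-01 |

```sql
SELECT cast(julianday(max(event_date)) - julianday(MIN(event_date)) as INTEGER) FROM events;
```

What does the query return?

129

MIN = 2037-10-01, MAX = 2038-02-07.
30 days remain in October 2037 after the 1st (31 − 1).
November 2037: 30 days.
December 2037: 31 days.
January 2038: 31 days.
Then 7 days into February 2038.
Total: 30 + 30 + 31 + 31 + 7 = 129.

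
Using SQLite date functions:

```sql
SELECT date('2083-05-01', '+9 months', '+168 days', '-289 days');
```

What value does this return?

2083-10-03

Adding +9 months to 2083-05-01 gives 2084-02-01.
Applying '+168 days' to 2084-02-01: counting 168 days forward gives 2084-07-18.
Applying '-289 days' to 2084-07-18: counting 289 days back gives 2083-10-03.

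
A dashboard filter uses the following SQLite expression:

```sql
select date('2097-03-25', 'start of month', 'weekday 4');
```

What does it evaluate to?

2097-03-07

`start of month` rewinds 2097-03-25 to 2097-03-01.
`weekday 4` advances to the next Thursday; 2097-03-01 is a Friday, so it moves forward to 2097-03-07.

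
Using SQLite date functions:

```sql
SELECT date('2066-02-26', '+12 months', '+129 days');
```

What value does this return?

Adding +12 months to 2066-02-26 gives 2067-02-26.
Applying '+129 days' to 2067-02-26: counting 129 days forward gives 2067-07-05.

2067-07-05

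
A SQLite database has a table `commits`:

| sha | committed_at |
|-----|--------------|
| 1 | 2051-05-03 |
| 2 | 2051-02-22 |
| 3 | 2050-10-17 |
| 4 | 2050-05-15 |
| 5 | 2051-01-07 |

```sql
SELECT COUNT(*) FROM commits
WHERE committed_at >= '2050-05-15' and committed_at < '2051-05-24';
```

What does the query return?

Rows in [2050-05-15, 2051-05-24): 2051-05-03, 2051-02-22, 2050-10-17, 2050-05-15, 2051-01-07 → 5 rows.

5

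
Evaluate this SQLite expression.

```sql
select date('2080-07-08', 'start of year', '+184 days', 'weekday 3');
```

`start of year` rewinds 2080-07-08 to 2080-01-01.
Applying '+184 days' to 2080-01-01: counting 184 days forward gives 2080-07-03.
`weekday 3` advances to the next Wednesday; 2080-07-03 is already a Wednesday, so it stays at 2080-07-03.

2080-07-03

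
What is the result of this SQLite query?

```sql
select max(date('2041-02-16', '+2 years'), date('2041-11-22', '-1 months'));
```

date('2041-02-16', '+2 years') → 2043-02-16.
date('2041-11-22', '-1 months') → 2041-10-22.
Later of the two is 2043-02-16.

2043-02-16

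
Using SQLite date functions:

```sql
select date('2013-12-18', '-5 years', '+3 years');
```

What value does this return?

2011-12-18

Adding -5 years to 2013-12-18 gives 2008-12-18.
Adding +3 years to 2008-12-18 gives 2011-12-18.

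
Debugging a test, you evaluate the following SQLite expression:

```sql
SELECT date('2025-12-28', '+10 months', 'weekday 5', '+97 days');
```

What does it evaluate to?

2027-02-04

Adding +10 months to 2025-12-28 gives 2026-10-28.
`weekday 5` advances to the next Friday; 2026-10-28 is a Wednesday, so it moves forward to 2026-10-30.
Applying '+97 days' to 2026-10-30: counting 97 days forward gives 2027-02-04.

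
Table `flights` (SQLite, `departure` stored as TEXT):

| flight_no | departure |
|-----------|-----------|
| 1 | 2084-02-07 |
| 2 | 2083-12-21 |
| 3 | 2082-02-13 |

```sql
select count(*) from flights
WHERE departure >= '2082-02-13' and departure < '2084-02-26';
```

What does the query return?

3

Rows in [2082-02-13, 2084-02-26): 2084-02-07, 2083-12-21, 2082-02-13 → 3 rows.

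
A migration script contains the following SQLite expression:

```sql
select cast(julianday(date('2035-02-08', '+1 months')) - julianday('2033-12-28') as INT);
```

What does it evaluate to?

435

Adding +1 month to 2035-02-08 gives 2035-03-08.
3 days remain in December 2033 after the 28th (31 − 28).
Full months from January 2034 through February 2035 contribute their day counts.
Then 8 days into March 2035.
Total: 3 + 31 + 28 + 31 + 30 + 31 + 30 + 31 + 31 + 30 + 31 + 30 + 31 + 31 + 28 + 8 = 435.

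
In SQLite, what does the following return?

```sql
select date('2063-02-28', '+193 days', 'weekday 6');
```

Applying '+193 days' to 2063-02-28: counting 193 days forward gives 2063-09-09.
`weekday 6` advances to the next Saturday; 2063-09-09 is a Sunday, so it moves forward to 2063-09-15.

2063-09-15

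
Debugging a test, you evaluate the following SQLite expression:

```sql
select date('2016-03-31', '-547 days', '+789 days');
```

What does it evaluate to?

Applying '-547 days' to 2016-03-31: counting 547 days back gives 2014-10-01.
Applying '+789 days' to 2014-10-01: counting 789 days forward gives 2016-11-28.

2016-11-28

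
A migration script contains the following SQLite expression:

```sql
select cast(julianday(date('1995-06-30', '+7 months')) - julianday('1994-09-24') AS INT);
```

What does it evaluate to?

493

Adding +7 months to 1995-06-30 gives 1996-01-30.
6 days remain in September 1994 after the 24th (30 − 24).
Full months from October 1994 through December 1995 contribute their day counts.
Then 30 days into January 1996.
Total: 6 + 31 + 30 + 31 + 31 + 28 + 31 + 30 + 31 + 30 + 31 + 31 + 30 + 31 + 30 + 31 + 30 = 493.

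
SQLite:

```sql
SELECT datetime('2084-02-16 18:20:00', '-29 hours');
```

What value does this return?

2084-02-15 13:20:00

-29 hours from 2084-02-16 18:20:00 is 2084-02-15 13:20:00 (crosses midnight).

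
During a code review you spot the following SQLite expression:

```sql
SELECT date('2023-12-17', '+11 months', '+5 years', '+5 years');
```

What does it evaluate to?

Adding +11 months to 2023-12-17 gives 2024-11-17.
Adding +5 years to 2024-11-17 gives 2029-11-17.
Adding +5 years to 2029-11-17 gives 2034-11-17.

2034-11-17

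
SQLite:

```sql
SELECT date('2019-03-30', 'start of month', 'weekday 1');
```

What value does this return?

`start of month` rewinds 2019-03-30 to 2019-03-01.
`weekday 1` advances to the next Monday; 2019-03-01 is a Friday, so it moves forward to 2019-03-04.

2019-03-04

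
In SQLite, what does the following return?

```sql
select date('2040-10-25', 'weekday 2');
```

`weekday 2` advances to the next Tuesday; 2040-10-25 is a Thursday, so it moves forward to 2040-10-30.

2040-10-30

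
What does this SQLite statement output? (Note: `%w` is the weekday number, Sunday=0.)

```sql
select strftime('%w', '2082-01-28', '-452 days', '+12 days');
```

First apply '-452 days', '+12 days': 2082-01-28 → 2080-11-14.
2080-11-14 is a Thursday; with Sunday=0 that is 4.

4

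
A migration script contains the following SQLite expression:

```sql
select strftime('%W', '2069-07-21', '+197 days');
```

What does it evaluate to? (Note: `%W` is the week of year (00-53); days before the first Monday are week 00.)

First apply '+197 days': 2069-07-21 → 2070-02-03.
2070-02-03 is a Monday. SQLite's %W counts Mondays since the year started; the result is 05.

05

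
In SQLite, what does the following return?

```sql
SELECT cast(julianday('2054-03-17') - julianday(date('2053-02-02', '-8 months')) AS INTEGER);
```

653

Adding -8 months to 2053-02-02 gives 2052-06-02.
28 days remain in June 2052 after the 2nd (30 − 2).
Full months from July 2052 through February 2054 contribute their day counts.
Then 17 days into March 2054.
Total: 28 + 31 + 31 + 30 + 31 + 30 + 31 + 31 + 28 + 31 + 30 + 31 + 30 + 31 + 31 + 30 + 31 + 30 + 31 + 31 + 28 + 17 = 653.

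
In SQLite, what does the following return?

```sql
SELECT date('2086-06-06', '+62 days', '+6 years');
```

2092-08-07

Applying '+62 days' to 2086-06-06: counting 62 days forward gives 2086-08-07.
Adding +6 years to 2086-08-07 gives 2092-08-07.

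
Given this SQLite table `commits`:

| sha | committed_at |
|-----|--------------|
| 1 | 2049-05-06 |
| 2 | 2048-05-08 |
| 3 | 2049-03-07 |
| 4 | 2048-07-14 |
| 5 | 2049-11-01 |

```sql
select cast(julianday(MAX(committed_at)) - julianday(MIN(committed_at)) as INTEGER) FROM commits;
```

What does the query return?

MIN = 2048-05-08, MAX = 2049-11-01.
23 days remain in May 2048 after the 8th (31 − 8).
Full months from June 2048 through October 2049 contribute their day counts.
Then 1 day into November 2049.
Total: 23 + 30 + 31 + 31 + 30 + 31 + 30 + 31 + 31 + 28 + 31 + 30 + 31 + 30 + 31 + 31 + 30 + 31 + 1 = 542.

542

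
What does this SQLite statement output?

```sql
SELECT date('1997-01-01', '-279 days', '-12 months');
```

Applying '-279 days' to 1997-01-01: counting 279 days back gives 1996-03-28.
Adding -12 months to 1996-03-28 gives 1995-03-28.

1995-03-28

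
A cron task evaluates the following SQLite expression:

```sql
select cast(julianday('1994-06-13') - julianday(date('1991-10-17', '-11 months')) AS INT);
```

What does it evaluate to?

Adding -11 months to 1991-10-17 gives 1990-11-17.
13 days remain in November 1990 after the 17th (30 − 17).
Full months from December 1990 through May 1994 contribute their day counts.
Then 13 days into June 1994.
Total: 13 + 31 + 31 + 28 + 31 + 30 + 31 + 30 + 31 + 31 + 30 + 31 + 30 + 31 + 31 + 29 + 31 + 30 + 31 + 30 + 31 + 31 + 30 + 31 + 30 + 31 + 31 + 28 + 31 + 30 + 31 + 30 + 31 + 31 + 30 + 31 + 30 + 31 + 31 + 28 + 31 + 30 + 31 + 13 = 1304.

1304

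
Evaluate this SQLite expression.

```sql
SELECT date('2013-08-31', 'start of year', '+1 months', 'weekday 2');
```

2013-02-05

`start of year` rewinds 2013-08-31 to 2013-01-01.
Adding +1 month to 2013-01-01 gives 2013-02-01.
`weekday 2` advances to the next Tuesday; 2013-02-01 is a Friday, so it moves forward to 2013-02-05.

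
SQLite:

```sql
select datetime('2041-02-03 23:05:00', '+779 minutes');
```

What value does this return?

2041-02-04 12:04:00

779 minutes = 12h 59m; +779 minutes from 2041-02-03 23:05:00 is 2041-02-04 12:04:00 (crosses midnight).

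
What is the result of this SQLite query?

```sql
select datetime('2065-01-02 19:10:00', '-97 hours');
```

2064-12-29 18:10:00

-97 hours from 2065-01-02 19:10:00 is 2064-12-29 18:10:00 (crosses midnight).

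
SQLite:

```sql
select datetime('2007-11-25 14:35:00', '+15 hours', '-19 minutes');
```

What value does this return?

2007-11-26 05:16:00

+15 hours from 2007-11-25 14:35:00 is 2007-11-26 05:35:00 (crosses midnight).
-19 minutes from 2007-11-26 05:35:00 is 2007-11-26 05:16:00.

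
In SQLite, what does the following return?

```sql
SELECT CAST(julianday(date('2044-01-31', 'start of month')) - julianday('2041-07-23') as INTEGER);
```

892

`start of month` rewinds 2044-01-31 to 2044-01-01.
8 days remain in July 2041 after the 23rd (31 − 23).
Full months from August 2041 through December 2043 contribute their day counts.
Then 1 day into January 2044.
Total: 8 + 31 + 30 + 31 + 30 + 31 + 31 + 28 + 31 + 30 + 31 + 30 + 31 + 31 + 30 + 31 + 30 + 31 + 31 + 28 + 31 + 30 + 31 + 30 + 31 + 31 + 30 + 31 + 30 + 31 + 1 = 892.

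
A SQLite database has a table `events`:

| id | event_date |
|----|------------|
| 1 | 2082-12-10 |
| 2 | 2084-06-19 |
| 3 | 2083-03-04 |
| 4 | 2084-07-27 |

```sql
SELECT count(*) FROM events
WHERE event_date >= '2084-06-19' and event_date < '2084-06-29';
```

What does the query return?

1

Rows in [2084-06-19, 2084-06-29): 2084-06-19 → 1 row.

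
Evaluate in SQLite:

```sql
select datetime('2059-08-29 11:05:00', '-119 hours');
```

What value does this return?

-119 hours from 2059-08-29 11:05:00 is 2059-08-24 12:05:00 (crosses midnight).

2059-08-24 12:05:00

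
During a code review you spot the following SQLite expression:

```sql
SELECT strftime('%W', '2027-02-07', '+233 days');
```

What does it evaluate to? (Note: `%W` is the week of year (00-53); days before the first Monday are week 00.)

39

First apply '+233 days': 2027-02-07 → 2027-09-28.
2027-09-28 is a Tuesday. SQLite's %W counts Mondays since the year started; the result is 39.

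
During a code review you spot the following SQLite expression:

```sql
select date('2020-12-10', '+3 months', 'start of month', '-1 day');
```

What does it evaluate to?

Adding +3 months to 2020-12-10 gives 2021-03-10.
`start of month` rewinds 2021-03-10 to 2021-03-01.
Going back 1 day from 2021-03-01 reaches 2021-02-28 (last day of February, 28 days).

2021-02-28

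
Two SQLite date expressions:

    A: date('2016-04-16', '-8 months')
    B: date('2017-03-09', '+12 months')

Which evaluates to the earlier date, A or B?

A = 2015-08-16.
B = 2018-03-09.
A is earlier.

A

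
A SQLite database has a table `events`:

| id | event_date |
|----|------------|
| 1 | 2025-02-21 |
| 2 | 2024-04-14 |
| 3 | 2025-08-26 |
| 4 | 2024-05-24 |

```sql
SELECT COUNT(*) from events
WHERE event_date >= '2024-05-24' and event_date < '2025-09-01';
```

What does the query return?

Rows in [2024-05-24, 2025-09-01): 2025-02-21, 2025-08-26, 2024-05-24 → 3 rows.

3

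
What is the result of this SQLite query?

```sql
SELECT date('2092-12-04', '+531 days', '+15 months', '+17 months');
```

2097-01-19

Applying '+531 days' to 2092-12-04: counting 531 days forward gives 2094-05-19.
Adding +15 months to 2094-05-19 gives 2095-08-19.
Adding +17 months to 2095-08-19 gives 2097-01-19.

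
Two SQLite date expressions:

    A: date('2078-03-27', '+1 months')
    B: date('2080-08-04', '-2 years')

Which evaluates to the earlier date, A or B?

A = 2078-04-27.
B = 2078-08-04.
A is earlier.

A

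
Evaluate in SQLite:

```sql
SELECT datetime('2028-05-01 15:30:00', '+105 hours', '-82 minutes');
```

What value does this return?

2028-05-05 23:08:00

+105 hours from 2028-05-01 15:30:00 is 2028-05-06 00:30:00 (crosses midnight).
82 minutes = 1h 22m; -82 minutes from 2028-05-06 00:30:00 is 2028-05-05 23:08:00 (crosses midnight).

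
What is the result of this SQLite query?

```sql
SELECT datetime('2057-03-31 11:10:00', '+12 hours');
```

+12 hours from 2057-03-31 11:10:00 is 2057-03-31 23:10:00.

2057-03-31 23:10:00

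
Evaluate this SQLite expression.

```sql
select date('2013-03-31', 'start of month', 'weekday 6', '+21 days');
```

`start of month` rewinds 2013-03-31 to 2013-03-01.
`weekday 6` advances to the next Saturday; 2013-03-01 is a Friday, so it moves forward to 2013-03-02.
Advancing 21 more days within March lands on 2013-03-23.

2013-03-23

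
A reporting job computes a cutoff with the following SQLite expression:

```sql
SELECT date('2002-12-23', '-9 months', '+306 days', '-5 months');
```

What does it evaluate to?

Adding -9 months to 2002-12-23 gives 2002-03-23.
Applying '+306 days' to 2002-03-23: counting 306 days forward gives 2003-01-23.
Adding -5 months to 2003-01-23 gives 2002-08-23.

2002-08-23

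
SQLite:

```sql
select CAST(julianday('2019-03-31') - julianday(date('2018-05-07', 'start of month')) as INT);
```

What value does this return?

`start of month` rewinds 2018-05-07 to 2018-05-01.
30 days remain in May 2018 after the 1st (31 − 1).
Full months from June 2018 through February 2019 contribute their day counts.
Then 31 days into March 2019.
Total: 30 + 30 + 31 + 31 + 30 + 31 + 30 + 31 + 31 + 28 + 31 = 334.

334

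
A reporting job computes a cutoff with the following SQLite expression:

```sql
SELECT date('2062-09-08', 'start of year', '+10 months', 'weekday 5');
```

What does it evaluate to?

`start of year` rewinds 2062-09-08 to 2062-01-01.
Adding +10 months to 2062-01-01 gives 2062-11-01.
`weekday 5` advances to the next Friday; 2062-11-01 is a Wednesday, so it moves forward to 2062-11-03.

2062-11-03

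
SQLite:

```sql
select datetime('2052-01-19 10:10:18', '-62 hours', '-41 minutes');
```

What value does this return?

2052-01-16 19:29:18

-62 hours from 2052-01-19 10:10:18 is 2052-01-16 20:10:18 (crosses midnight).
-41 minutes from 2052-01-16 20:10:18 is 2052-01-16 19:29:18.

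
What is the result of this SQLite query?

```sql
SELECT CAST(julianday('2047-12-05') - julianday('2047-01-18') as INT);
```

13 days remain in January 2047 after the 18th (31 − 18).
Full months from February 2047 through November 2047 contribute their day counts.
Then 5 days into December 2047.
Total: 13 + 28 + 31 + 30 + 31 + 30 + 31 + 31 + 30 + 31 + 30 + 5 = 321.

321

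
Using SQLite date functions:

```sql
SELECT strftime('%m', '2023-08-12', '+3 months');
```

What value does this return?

11

First apply '+3 months': 2023-08-12 → 2023-11-12.
`%m` extracts the 2-digit month (01-12): 11.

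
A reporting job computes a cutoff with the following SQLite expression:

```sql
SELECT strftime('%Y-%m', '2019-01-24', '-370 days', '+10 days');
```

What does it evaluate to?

2018-01

First apply '-370 days', '+10 days': 2019-01-24 → 2018-01-29.
`%Y-%m` extracts the year-month: 2018-01.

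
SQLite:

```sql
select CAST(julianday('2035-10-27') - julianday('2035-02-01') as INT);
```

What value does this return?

27 days remain in February 2035 after the 1st (28 − 1).
Full months from March 2035 through September 2035 contribute their day counts.
Then 27 days into October 2035.
Total: 27 + 31 + 30 + 31 + 30 + 31 + 31 + 30 + 27 = 268.

268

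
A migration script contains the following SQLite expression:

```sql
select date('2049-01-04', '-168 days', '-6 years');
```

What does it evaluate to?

2042-07-20

Applying '-168 days' to 2049-01-04: counting 168 days back gives 2048-07-20.
Adding -6 years to 2048-07-20 gives 2042-07-20.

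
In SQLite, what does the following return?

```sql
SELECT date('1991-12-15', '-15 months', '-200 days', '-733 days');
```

1988-02-25

Adding -15 months to 1991-12-15 gives 1990-09-15.
Applying '-200 days' to 1990-09-15: counting 200 days back gives 1990-02-27.
Applying '-733 days' to 1990-02-27: counting 733 days back gives 1988-02-25.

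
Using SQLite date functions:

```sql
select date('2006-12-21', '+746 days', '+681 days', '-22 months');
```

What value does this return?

Applying '+746 days' to 2006-12-21: counting 746 days forward gives 2009-01-05.
Applying '+681 days' to 2009-01-05: counting 681 days forward gives 2010-11-17.
Adding -22 months to 2010-11-17 gives 2009-01-17.

2009-01-17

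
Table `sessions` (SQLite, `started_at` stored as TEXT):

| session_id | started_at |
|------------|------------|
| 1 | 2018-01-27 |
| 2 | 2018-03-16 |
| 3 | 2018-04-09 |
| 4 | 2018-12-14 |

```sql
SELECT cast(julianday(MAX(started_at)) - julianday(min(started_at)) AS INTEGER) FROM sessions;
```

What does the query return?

MIN = 2018-01-27, MAX = 2018-12-14.
4 days remain in January 2018 after the 27th (31 − 27).
Full months from February 2018 through November 2018 contribute their day counts.
Then 14 days into December 2018.
Total: 4 + 28 + 31 + 30 + 31 + 30 + 31 + 31 + 30 + 31 + 30 + 14 = 321.

321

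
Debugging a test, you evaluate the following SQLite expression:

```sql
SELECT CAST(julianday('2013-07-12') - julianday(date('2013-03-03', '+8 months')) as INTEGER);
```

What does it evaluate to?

-114

Adding +8 months to 2013-03-03 gives 2013-11-03.
19 days remain in July 2013 after the 12th (31 − 12).
August 2013: 31 days.
September 2013: 30 days.
October 2013: 31 days.
Then 3 days into November 2013.
Total: 19 + 31 + 30 + 31 + 3 = 114.
The subtraction is earlier − later, so the result is −114 → -114.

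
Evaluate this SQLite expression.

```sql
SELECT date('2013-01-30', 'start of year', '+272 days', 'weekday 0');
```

2013-10-06

`start of year` rewinds 2013-01-30 to 2013-01-01.
Applying '+272 days' to 2013-01-01: counting 272 days forward gives 2013-09-30.
`weekday 0` advances to the next Sunday; 2013-09-30 is a Monday, so it moves forward to 2013-10-06.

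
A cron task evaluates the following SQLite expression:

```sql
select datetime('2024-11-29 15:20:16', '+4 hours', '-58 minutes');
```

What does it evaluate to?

+4 hours from 2024-11-29 15:20:16 is 2024-11-29 19:20:16.
-58 minutes from 2024-11-29 19:20:16 is 2024-11-29 18:22:16.

2024-11-29 18:22:16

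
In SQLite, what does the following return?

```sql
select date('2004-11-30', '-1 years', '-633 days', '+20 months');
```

Adding -1 year to 2004-11-30 gives 2003-11-30.
Applying '-633 days' to 2003-11-30: counting 633 days back gives 2002-03-07.
Adding +20 months to 2002-03-07 gives 2003-11-07.

2003-11-07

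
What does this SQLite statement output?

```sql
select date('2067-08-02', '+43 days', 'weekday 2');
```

2067-09-20

Applying '+43 days' to 2067-08-02: counting 43 days forward gives 2067-09-14.
`weekday 2` advances to the next Tuesday; 2067-09-14 is a Wednesday, so it moves forward to 2067-09-20.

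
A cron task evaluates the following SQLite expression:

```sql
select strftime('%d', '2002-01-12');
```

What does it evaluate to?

`%d` extracts the 2-digit day of month: 12.

12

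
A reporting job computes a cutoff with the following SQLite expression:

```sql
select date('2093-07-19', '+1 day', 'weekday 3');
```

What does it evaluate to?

2093-07-22

Advancing 1 more day within July lands on 2093-07-20.
`weekday 3` advances to the next Wednesday; 2093-07-20 is a Monday, so it moves forward to 2093-07-22.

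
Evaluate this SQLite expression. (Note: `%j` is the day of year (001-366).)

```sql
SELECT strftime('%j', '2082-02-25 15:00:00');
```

056

Day-of-year for 2082-02-25: days since 2082-01-01 inclusive = 56, zero-padded to 056.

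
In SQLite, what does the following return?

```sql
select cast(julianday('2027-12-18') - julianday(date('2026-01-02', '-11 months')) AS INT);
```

Adding -11 months to 2026-01-02 gives 2025-02-02.
26 days remain in February 2025 after the 2nd (28 − 2).
Full months from March 2025 through November 2027 contribute their day counts.
Then 18 days into December 2027.
Total: 26 + 31 + 30 + 31 + 30 + 31 + 31 + 30 + 31 + 30 + 31 + 31 + 28 + 31 + 30 + 31 + 30 + 31 + 31 + 30 + 31 + 30 + 31 + 31 + 28 + 31 + 30 + 31 + 30 + 31 + 31 + 30 + 31 + 30 + 18 = 1049.

1049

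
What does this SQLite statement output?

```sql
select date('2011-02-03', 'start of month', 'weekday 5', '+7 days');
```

2011-02-11

`start of month` rewinds 2011-02-03 to 2011-02-01.
`weekday 5` advances to the next Friday; 2011-02-01 is a Tuesday, so it moves forward to 2011-02-04.
Advancing 7 more days within February lands on 2011-02-11.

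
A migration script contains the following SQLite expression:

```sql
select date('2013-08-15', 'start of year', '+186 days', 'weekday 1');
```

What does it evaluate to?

`start of year` rewinds 2013-08-15 to 2013-01-01.
Applying '+186 days' to 2013-01-01: counting 186 days forward gives 2013-07-06.
`weekday 1` advances to the next Monday; 2013-07-06 is a Saturday, so it moves forward to 2013-07-08.

2013-07-08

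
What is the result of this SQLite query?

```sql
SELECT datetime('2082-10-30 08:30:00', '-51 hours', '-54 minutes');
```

-51 hours from 2082-10-30 08:30:00 is 2082-10-28 05:30:00 (crosses midnight).
-54 minutes from 2082-10-28 05:30:00 is 2082-10-28 04:36:00.

2082-10-28 04:36:00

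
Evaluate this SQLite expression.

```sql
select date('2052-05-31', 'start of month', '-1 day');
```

2052-04-30

`start of month` rewinds 2052-05-31 to 2052-05-01.
Going back 1 day from 2052-05-01 reaches 2052-04-30 (last day of April, 30 days).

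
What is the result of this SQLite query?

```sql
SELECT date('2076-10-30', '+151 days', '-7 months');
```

Applying '+151 days' to 2076-10-30: counting 151 days forward gives 2077-03-30.
Adding -7 months to 2077-03-30 gives 2076-08-30.

2076-08-30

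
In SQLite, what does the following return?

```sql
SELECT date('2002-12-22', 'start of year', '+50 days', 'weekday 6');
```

2002-02-23

`start of year` rewinds 2002-12-22 to 2002-01-01.
Applying '+50 days' to 2002-01-01: counting 50 days forward gives 2002-02-20.
`weekday 6` advances to the next Saturday; 2002-02-20 is a Wednesday, so it moves forward to 2002-02-23.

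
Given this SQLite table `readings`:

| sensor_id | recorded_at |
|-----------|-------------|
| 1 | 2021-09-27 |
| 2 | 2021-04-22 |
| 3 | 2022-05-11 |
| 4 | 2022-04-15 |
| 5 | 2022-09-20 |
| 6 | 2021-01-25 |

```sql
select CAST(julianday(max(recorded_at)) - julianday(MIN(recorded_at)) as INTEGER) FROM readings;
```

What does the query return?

MIN = 2021-01-25, MAX = 2022-09-20.
6 days remain in January 2021 after the 25th (31 − 25).
Full months from February 2021 through August 2022 contribute their day counts.
Then 20 days into September 2022.
Total: 6 + 28 + 31 + 30 + 31 + 30 + 31 + 31 + 30 + 31 + 30 + 31 + 31 + 28 + 31 + 30 + 31 + 30 + 31 + 31 + 20 = 603.

603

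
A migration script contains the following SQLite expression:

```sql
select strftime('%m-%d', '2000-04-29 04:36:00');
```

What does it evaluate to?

04-29

`%m-%d` extracts the month-day: 04-29.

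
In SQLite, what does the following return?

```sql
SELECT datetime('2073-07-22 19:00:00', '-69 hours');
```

-69 hours from 2073-07-22 19:00:00 is 2073-07-19 22:00:00 (crosses midnight).

2073-07-19 22:00:00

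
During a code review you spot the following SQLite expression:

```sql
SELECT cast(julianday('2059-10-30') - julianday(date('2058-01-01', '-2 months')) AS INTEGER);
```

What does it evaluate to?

728

Adding -2 months to 2058-01-01 gives 2057-11-01.
29 days remain in November 2057 after the 1st (30 − 1).
Full months from December 2057 through September 2059 contribute their day counts.
Then 30 days into October 2059.
Total: 29 + 31 + 31 + 28 + 31 + 30 + 31 + 30 + 31 + 31 + 30 + 31 + 30 + 31 + 31 + 28 + 31 + 30 + 31 + 30 + 31 + 31 + 30 + 30 = 728.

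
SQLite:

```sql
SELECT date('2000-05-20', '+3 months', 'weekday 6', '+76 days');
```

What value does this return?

2000-11-10

Adding +3 months to 2000-05-20 gives 2000-08-20.
`weekday 6` advances to the next Saturday; 2000-08-20 is a Sunday, so it moves forward to 2000-08-26.
Applying '+76 days' to 2000-08-26: counting 76 days forward gives 2000-11-10.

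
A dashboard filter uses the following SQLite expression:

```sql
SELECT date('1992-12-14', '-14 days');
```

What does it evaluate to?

1992-11-30

Going back 14 days from 1992-12-14 reaches 1992-11-30 (last day of November, 30 days).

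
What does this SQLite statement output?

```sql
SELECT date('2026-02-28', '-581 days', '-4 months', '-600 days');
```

2022-08-05

Applying '-581 days' to 2026-02-28: counting 581 days back gives 2024-07-27.
Adding -4 months to 2024-07-27 gives 2024-03-27.
Applying '-600 days' to 2024-03-27: counting 600 days back gives 2022-08-05.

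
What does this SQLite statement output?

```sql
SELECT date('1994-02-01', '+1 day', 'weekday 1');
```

Advancing 1 more day within February lands on 1994-02-02.
`weekday 1` advances to the next Monday; 1994-02-02 is a Wednesday, so it moves forward to 1994-02-07.

1994-02-07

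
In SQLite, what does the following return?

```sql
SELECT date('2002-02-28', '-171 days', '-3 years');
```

1998-09-10

Applying '-171 days' to 2002-02-28: counting 171 days back gives 2001-09-10.
Adding -3 years to 2001-09-10 gives 1998-09-10.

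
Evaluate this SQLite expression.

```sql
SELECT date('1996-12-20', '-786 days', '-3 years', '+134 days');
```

Applying '-786 days' to 1996-12-20: counting 786 days back gives 1994-10-26.
Adding -3 years to 1994-10-26 gives 1991-10-26.
Applying '+134 days' to 1991-10-26: counting 134 days forward gives 1992-03-08.

1992-03-08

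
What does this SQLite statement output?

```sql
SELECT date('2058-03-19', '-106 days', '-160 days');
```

2057-06-26

Applying '-106 days' to 2058-03-19: counting 106 days back gives 2057-12-03.
Applying '-160 days' to 2057-12-03: counting 160 days back gives 2057-06-26.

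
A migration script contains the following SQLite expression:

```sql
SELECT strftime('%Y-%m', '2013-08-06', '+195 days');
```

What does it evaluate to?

First apply '+195 days': 2013-08-06 → 2014-02-17.
`%Y-%m` extracts the year-month: 2014-02.

2014-02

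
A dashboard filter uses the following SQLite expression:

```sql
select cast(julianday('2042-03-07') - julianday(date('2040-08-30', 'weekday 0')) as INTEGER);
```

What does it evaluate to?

`weekday 0` advances to the next Sunday; 2040-08-30 is a Thursday, so it moves forward to 2040-09-02.
28 days remain in September 2040 after the 2nd (30 − 2).
Full months from October 2040 through February 2042 contribute their day counts.
Then 7 days into March 2042.
Total: 28 + 31 + 30 + 31 + 31 + 28 + 31 + 30 + 31 + 30 + 31 + 31 + 30 + 31 + 30 + 31 + 31 + 28 + 7 = 551.

551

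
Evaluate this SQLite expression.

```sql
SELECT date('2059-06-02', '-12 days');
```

Going back 2 days from 2059-06-02 reaches 2059-05-31 (last day of May, 31 days).
Going back 10 days within May lands on 2059-05-21.

2059-05-21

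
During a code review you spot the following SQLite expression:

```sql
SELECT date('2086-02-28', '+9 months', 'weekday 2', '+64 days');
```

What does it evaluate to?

2087-02-05

Adding +9 months to 2086-02-28 gives 2086-11-28.
`weekday 2` advances to the next Tuesday; 2086-11-28 is a Thursday, so it moves forward to 2086-12-03.
Applying '+64 days' to 2086-12-03: counting 64 days forward gives 2087-02-05.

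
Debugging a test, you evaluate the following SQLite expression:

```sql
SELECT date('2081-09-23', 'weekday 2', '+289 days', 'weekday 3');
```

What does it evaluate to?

2082-07-15

`weekday 2` advances to the next Tuesday; 2081-09-23 is already a Tuesday, so it stays at 2081-09-23.
Applying '+289 days' to 2081-09-23: counting 289 days forward gives 2082-07-09.
`weekday 3` advances to the next Wednesday; 2082-07-09 is a Thursday, so it moves forward to 2082-07-15.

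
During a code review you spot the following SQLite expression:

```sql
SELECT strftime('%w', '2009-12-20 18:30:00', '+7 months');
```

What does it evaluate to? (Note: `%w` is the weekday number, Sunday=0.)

2

First apply '+7 months': 2009-12-20 18:30:00 → 2010-07-20 18:30:00.
2010-07-20 is a Tuesday; with Sunday=0 that is 2.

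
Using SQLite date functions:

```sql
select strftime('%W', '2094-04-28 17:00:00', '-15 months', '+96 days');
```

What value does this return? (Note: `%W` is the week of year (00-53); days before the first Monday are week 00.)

First apply '-15 months', '+96 days': 2094-04-28 17:00:00 → 2093-05-04 17:00:00.
2093-05-04 is a Monday. SQLite's %W counts Mondays since the year started; the result is 18.

18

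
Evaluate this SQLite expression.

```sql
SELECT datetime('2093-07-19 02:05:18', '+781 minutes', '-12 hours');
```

781 minutes = 13h 1m; +781 minutes from 2093-07-19 02:05:18 is 2093-07-19 15:06:18.
-12 hours from 2093-07-19 15:06:18 is 2093-07-19 03:06:18.

2093-07-19 03:06:18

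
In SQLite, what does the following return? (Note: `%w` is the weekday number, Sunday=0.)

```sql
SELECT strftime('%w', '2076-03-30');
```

1

2076-03-30 is a Monday; with Sunday=0 that is 1.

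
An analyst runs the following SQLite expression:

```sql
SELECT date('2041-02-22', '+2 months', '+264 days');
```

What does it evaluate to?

Adding +2 months to 2041-02-22 gives 2041-04-22.
Applying '+264 days' to 2041-04-22: counting 264 days forward gives 2042-01-11.

2042-01-11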